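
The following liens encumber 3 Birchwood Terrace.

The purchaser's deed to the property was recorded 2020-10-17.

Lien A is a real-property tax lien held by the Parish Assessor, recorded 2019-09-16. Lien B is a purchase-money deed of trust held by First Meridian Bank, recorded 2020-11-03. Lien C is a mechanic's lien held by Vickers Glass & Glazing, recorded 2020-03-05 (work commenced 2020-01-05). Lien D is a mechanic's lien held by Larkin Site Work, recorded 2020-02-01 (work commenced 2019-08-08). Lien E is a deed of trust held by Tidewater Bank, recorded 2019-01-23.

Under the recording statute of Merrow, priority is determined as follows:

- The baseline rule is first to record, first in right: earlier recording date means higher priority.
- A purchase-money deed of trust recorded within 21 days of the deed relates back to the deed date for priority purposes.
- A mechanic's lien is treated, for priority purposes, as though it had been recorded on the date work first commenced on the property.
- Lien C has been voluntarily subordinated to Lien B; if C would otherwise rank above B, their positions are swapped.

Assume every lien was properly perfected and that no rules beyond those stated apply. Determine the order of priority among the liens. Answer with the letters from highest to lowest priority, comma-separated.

Adjusting effective dates: B relates back to the deed date 2020-10-17; C relates back to 2020-01-05 (work commenced); D relates back to 2019-08-08 (work commenced).
By effective date, earliest first: E (2019-01-23), D (2019-08-08), A (2019-09-16), C (2020-01-05), B (2020-10-17).
The subordination applies — C was senior to B — so C and B swap.

E, D, A, B, C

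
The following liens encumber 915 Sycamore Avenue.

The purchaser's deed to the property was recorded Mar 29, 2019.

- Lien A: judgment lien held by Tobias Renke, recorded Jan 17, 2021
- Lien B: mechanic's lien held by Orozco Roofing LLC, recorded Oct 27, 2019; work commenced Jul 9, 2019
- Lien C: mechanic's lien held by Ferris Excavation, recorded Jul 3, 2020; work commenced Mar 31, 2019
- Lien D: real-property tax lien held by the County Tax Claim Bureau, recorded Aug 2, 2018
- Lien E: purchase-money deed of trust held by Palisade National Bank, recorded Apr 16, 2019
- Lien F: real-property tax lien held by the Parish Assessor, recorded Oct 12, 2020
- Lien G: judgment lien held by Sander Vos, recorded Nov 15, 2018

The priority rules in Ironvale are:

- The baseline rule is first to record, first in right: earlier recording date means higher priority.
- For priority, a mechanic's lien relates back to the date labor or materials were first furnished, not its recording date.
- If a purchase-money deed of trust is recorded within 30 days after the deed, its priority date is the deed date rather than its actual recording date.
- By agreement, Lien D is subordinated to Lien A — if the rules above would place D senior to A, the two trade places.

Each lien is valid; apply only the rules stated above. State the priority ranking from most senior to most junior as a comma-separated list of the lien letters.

Effective dates: B relates back to Jul 9, 2019 (work commenced); C is treated as recorded Mar 31, 2019, the work-commencement date; E relates back to the deed date Mar 29, 2019.
By effective date: D (Aug 2, 2018), G (Nov 15, 2018), E (Mar 29, 2019), C (Mar 31, 2019), B (Jul 9, 2019), F (Oct 12, 2020), A (Jan 17, 2021).
The subordination applies — D was senior to A — so D and A swap.

A, G, E, C, B, F, D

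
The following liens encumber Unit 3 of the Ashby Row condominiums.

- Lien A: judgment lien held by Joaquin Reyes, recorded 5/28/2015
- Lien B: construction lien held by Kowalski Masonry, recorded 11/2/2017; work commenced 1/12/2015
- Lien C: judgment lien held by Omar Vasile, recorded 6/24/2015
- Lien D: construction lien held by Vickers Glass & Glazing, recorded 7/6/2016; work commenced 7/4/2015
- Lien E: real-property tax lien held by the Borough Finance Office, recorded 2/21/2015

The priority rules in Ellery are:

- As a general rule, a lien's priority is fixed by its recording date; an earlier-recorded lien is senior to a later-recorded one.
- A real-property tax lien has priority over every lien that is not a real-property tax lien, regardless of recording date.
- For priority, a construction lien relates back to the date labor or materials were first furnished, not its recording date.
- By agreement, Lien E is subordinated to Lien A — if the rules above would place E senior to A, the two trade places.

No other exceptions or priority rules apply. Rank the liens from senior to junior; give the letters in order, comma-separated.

Effective dates: B's effective date is 1/12/2015, when work began; D is treated as recorded 7/4/2015, the work-commencement date.
E is a real-property tax lien and takes priority over every other lien.
Remaining liens by effective date: B (1/12/2015), A (5/28/2015), C (6/24/2015), D (7/4/2015).
Because E would otherwise rank above A, the subordination swaps them.

A, B, E, C, D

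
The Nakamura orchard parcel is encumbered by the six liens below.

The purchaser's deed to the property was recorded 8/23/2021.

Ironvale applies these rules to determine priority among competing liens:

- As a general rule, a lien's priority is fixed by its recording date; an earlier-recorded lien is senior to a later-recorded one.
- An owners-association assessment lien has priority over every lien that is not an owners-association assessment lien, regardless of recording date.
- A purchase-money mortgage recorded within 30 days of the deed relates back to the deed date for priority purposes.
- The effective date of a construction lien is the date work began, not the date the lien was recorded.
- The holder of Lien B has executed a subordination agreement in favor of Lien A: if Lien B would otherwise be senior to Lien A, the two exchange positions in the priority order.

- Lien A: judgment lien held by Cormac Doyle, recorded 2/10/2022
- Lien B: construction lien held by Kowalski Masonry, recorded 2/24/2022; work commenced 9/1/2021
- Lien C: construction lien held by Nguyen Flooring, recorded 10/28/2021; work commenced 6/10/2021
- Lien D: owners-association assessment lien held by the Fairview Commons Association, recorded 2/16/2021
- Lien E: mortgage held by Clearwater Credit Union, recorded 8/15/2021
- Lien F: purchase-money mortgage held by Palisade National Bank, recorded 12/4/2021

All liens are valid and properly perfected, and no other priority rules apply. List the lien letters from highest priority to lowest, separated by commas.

Effective dates: B is treated as recorded 9/1/2021, the work-commencement date; C is treated as recorded 6/10/2021, the work-commencement date; F missed the 30-day window (103 days after the deed), so its recording date stands.
D, as an owners-association assessment lien, has superpriority and ranks first.
Ordering the rest by effective date: C (6/10/2021), E (8/15/2021), B (9/1/2021), F (12/4/2021), A (2/10/2022).
The subordination applies — B was senior to A — so B and A swap.

D, C, E, A, F, B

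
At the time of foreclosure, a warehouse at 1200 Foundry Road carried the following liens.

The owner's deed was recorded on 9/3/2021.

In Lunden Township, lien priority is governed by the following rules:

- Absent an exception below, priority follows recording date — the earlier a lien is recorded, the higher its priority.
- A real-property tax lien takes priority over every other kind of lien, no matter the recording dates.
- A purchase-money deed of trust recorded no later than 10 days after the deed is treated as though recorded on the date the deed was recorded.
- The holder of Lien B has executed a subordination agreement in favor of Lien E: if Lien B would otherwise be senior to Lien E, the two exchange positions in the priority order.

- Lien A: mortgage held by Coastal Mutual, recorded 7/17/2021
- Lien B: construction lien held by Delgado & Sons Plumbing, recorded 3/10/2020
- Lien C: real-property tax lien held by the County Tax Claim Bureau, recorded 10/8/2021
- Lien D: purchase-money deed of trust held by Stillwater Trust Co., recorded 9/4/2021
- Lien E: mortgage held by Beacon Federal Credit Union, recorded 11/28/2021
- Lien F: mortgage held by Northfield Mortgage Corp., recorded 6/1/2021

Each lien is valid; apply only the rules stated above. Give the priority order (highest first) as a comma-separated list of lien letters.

Effective dates after the stated exceptions: D relates back to the deed date 9/3/2021.
As a real-property tax lien, C is senior to every other lien.
The other liens, earliest effective date first: B (3/10/2020), F (6/1/2021), A (7/17/2021), D (9/3/2021), E (11/28/2021).
B is senior to E before the subordination, so the two trade places.

C, E, F, A, D, B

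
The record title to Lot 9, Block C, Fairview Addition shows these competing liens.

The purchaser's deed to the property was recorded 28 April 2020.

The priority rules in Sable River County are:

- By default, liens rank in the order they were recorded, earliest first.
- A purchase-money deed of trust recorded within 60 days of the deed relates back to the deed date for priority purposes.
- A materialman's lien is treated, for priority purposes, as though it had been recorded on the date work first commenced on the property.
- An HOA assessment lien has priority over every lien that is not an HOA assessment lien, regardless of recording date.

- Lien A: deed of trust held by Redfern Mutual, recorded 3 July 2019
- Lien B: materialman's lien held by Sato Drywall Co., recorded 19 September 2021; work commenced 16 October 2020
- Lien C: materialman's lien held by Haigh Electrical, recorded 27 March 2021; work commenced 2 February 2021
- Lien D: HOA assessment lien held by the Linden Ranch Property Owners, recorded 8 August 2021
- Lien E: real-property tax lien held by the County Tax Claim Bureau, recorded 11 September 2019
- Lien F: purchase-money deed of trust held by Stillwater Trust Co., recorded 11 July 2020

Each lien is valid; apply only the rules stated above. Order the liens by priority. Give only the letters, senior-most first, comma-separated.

Effective dates: B relates back to 16 October 2020 (work commenced); C is treated as recorded 2 February 2021, the work-commencement date; F missed the 60-day window (74 days after the deed), so its recording date stands.
D is an HOA assessment lien and takes priority over every other lien.
The other liens, earliest effective date first: A (3 July 2019), E (11 September 2019), F (11 July 2020), B (16 October 2020), C (2 February 2021).

D, A, E, F, B, C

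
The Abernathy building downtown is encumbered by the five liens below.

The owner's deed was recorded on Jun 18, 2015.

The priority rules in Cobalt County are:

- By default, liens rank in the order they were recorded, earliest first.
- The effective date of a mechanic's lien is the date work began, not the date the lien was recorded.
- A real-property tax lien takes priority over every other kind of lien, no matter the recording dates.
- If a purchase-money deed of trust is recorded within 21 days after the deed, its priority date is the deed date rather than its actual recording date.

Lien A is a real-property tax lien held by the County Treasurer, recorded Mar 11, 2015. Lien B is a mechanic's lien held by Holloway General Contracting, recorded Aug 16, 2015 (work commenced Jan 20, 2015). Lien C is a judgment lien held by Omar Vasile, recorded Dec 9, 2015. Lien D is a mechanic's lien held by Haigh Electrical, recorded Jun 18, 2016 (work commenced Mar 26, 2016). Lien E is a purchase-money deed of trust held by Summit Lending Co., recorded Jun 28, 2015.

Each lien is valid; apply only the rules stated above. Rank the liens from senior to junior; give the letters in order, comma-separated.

A, B, E, C, D

Adjusting effective dates: B's effective date is Jan 20, 2015, when work began; D is treated as recorded Mar 26, 2016, the work-commencement date; E's effective date is the deed date, Jun 18, 2015.
A is a real-property tax lien and takes priority over every other lien.
Ordering the rest by effective date: B (Jan 20, 2015), E (Jun 18, 2015), C (Dec 9, 2015), D (Mar 26, 2016).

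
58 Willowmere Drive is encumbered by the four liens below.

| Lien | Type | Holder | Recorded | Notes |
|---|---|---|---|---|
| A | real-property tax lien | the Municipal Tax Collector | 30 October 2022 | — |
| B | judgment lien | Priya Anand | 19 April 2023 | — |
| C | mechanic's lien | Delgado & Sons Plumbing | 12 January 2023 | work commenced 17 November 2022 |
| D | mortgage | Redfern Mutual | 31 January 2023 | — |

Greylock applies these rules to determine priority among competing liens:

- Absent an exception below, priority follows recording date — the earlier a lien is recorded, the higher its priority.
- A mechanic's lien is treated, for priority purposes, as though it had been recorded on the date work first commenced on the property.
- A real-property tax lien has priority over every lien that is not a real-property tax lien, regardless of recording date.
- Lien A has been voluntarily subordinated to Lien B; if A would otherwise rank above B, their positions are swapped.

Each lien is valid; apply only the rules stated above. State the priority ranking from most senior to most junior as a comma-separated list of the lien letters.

B, C, D, A

Effective dates after the stated exceptions: C's effective date is 17 November 2022, when work began.
A is a real-property tax lien, so it outranks all other liens regardless of date.
Remaining liens by effective date: C (17 November 2022), D (31 January 2023), B (19 April 2023).
A is senior to B before the subordination, so the two trade places.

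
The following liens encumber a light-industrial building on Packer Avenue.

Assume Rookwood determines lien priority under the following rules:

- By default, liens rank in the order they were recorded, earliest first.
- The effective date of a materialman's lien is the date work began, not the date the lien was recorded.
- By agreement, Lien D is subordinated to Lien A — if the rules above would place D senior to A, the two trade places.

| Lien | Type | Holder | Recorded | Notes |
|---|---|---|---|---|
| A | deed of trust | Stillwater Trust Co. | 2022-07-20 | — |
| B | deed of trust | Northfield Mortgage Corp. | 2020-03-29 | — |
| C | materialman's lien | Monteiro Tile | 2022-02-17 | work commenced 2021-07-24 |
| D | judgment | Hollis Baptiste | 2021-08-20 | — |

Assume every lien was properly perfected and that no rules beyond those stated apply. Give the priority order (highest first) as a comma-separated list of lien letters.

B, C, A, D

Effective dates after the stated exceptions: C relates back to 2021-07-24 (work commenced).
Sorted by effective date: B (2020-03-29), C (2021-07-24), D (2021-08-20), A (2022-07-20).
The subordination applies — D was senior to A — so D and A swap.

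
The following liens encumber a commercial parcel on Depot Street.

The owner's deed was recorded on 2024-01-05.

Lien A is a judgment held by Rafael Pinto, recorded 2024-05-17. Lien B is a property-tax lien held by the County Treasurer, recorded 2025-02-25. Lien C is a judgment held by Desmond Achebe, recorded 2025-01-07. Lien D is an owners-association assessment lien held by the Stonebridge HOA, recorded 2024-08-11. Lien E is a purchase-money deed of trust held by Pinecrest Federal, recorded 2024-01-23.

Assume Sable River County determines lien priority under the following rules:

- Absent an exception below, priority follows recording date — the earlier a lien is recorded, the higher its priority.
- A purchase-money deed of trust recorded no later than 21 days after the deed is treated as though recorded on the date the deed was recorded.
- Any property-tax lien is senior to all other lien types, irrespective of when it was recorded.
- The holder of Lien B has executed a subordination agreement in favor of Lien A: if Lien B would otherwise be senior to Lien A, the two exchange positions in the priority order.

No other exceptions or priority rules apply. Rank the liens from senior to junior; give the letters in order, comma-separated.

A, E, B, D, C

Effective dates after the stated exceptions: E was recorded within the 21-day window, so its effective date is the deed date 2024-01-05.
B is a property-tax lien and takes priority over every other lien.
The other liens, earliest effective date first: E (2024-01-05), A (2024-05-17), D (2024-08-11), C (2025-01-07).
B would otherwise be senior to A, so under the subordination agreement B and A exchange positions.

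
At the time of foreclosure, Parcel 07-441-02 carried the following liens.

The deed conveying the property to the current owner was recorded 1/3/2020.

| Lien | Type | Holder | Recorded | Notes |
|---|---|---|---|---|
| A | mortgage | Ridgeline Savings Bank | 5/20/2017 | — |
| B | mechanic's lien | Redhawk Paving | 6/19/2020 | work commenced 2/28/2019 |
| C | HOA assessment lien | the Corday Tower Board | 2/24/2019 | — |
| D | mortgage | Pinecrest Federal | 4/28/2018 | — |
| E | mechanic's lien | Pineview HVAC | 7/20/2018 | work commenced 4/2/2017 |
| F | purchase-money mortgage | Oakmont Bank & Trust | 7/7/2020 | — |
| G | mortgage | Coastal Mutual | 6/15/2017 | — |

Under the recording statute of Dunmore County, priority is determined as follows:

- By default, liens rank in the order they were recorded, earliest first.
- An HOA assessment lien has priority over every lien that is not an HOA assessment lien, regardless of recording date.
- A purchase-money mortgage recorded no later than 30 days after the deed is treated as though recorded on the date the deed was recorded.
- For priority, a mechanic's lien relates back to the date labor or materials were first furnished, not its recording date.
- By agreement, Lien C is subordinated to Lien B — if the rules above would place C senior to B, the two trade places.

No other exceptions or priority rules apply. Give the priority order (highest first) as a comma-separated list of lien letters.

B, E, A, G, D, C, F

First, effective dates: B is treated as recorded 2/28/2019, the work-commencement date; E is treated as recorded 4/2/2017, the work-commencement date; F was recorded 186 days after the deed — beyond 30 days — so no relation-back applies.
C, as an HOA assessment lien, has superpriority and ranks first.
The other liens, earliest effective date first: E (4/2/2017), A (5/20/2017), G (6/15/2017), D (4/28/2018), B (2/28/2019), F (7/7/2020).
Because C would otherwise rank above B, the subordination swaps them.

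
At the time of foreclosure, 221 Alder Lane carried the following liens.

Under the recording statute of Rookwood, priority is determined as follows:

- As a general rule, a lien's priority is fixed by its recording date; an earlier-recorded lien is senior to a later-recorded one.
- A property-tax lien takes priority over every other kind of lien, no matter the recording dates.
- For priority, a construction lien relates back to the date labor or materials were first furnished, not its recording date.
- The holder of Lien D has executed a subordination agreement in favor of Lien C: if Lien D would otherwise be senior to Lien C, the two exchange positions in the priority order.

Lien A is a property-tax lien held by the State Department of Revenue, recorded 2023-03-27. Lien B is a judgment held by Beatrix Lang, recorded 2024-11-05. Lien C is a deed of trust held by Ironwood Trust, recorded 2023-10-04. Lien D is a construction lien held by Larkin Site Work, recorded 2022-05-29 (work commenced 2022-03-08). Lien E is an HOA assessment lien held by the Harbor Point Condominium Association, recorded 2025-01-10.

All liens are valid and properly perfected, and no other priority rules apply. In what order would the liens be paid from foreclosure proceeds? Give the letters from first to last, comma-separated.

First, effective dates: D is treated as recorded 2022-03-08, the work-commencement date.
As a property-tax lien, A is senior to every other lien.
Among the remaining liens, by effective date: D (2022-03-08), C (2023-10-04), B (2024-11-05), E (2025-01-10).
Because D would otherwise rank above C, the subordination swaps them.

A, C, D, B, E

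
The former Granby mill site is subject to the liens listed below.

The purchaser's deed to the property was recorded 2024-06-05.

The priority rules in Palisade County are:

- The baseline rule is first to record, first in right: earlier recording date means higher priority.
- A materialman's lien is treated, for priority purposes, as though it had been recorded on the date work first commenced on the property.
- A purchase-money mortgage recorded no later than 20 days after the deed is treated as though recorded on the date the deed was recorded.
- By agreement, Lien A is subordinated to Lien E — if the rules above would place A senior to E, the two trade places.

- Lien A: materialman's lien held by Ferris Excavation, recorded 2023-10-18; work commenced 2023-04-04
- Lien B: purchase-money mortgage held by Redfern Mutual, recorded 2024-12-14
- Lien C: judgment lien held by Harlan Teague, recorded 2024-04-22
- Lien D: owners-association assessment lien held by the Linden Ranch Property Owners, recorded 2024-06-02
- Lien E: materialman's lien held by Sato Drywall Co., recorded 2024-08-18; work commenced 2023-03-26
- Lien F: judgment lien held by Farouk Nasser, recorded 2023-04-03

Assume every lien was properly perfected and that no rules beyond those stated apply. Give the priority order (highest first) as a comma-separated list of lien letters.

Adjusting effective dates: A's effective date is 2023-04-04, when work began; B was recorded 192 days after the deed — beyond 20 days — so no relation-back applies; E relates back to 2023-03-26 (work commenced).
By effective date, earliest first: E (2023-03-26), F (2023-04-03), A (2023-04-04), C (2024-04-22), D (2024-06-02), B (2024-12-14).
Since A is not senior to E, the subordination leaves the order unchanged.

E, F, A, C, D, B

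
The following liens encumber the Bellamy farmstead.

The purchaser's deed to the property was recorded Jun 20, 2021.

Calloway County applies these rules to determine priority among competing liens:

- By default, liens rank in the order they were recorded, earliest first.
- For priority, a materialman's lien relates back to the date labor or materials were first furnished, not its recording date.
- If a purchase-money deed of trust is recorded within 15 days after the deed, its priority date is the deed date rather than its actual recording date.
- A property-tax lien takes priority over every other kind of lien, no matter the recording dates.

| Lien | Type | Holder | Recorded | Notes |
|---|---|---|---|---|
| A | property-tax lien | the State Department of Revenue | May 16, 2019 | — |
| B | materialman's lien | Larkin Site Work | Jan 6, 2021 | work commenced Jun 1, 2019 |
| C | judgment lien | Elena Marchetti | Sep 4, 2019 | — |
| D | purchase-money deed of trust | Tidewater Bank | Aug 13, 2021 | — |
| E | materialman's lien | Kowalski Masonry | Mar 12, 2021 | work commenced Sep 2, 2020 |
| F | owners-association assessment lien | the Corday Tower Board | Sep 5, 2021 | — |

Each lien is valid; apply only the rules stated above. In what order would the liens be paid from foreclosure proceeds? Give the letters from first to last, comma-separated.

Effective dates: B relates back to Jun 1, 2019 (work commenced); D missed the 15-day window (54 days after the deed), so its recording date stands; E relates back to Sep 2, 2020 (work commenced).
A is a property-tax lien, so it outranks all other liens regardless of date.
Among the remaining liens, by effective date: B (Jun 1, 2019), C (Sep 4, 2019), E (Sep 2, 2020), D (Aug 13, 2021), F (Sep 5, 2021).

A, B, C, E, D, F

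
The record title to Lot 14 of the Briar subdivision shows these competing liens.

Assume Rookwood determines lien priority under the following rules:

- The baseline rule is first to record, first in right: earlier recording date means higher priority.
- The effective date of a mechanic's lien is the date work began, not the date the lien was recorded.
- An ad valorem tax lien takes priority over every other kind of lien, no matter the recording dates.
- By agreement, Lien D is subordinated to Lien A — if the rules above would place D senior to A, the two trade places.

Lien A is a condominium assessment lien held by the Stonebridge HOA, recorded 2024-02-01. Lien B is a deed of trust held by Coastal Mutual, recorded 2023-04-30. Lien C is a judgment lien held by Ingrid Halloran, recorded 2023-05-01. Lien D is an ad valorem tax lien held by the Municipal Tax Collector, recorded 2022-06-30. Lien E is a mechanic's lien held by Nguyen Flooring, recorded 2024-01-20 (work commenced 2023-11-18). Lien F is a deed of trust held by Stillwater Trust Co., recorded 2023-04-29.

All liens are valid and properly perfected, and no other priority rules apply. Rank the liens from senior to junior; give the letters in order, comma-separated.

A, F, B, C, E, D

First, effective dates: E's effective date is 2023-11-18, when work began.
As an ad valorem tax lien, D is senior to every other lien.
Remaining liens by effective date: F (2023-04-29), B (2023-04-30), C (2023-05-01), E (2023-11-18), A (2024-02-01).
Because D would otherwise rank above A, the subordination swaps them.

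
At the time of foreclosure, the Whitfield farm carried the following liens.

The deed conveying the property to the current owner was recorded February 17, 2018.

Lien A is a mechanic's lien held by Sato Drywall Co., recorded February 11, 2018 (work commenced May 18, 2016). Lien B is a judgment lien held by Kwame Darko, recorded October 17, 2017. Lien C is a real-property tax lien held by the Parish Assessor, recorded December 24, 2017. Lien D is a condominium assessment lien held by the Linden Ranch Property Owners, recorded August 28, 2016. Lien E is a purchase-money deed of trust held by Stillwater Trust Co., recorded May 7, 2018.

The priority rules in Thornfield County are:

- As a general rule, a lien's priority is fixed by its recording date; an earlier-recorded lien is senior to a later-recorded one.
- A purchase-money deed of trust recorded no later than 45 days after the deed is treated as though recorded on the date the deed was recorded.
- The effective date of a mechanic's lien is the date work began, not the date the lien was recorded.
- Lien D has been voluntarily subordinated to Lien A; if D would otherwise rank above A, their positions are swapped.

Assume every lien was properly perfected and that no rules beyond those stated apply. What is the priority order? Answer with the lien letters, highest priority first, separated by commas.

A, D, B, C, E

Effective dates after the stated exceptions: A relates back to May 18, 2016 (work commenced); E was recorded 79 days after the deed, outside the 45-day window, so it keeps its recording date.
By effective date: A (May 18, 2016), D (August 28, 2016), B (October 17, 2017), C (December 24, 2017), E (May 7, 2018).
D already ranks below A; the subordination has no effect.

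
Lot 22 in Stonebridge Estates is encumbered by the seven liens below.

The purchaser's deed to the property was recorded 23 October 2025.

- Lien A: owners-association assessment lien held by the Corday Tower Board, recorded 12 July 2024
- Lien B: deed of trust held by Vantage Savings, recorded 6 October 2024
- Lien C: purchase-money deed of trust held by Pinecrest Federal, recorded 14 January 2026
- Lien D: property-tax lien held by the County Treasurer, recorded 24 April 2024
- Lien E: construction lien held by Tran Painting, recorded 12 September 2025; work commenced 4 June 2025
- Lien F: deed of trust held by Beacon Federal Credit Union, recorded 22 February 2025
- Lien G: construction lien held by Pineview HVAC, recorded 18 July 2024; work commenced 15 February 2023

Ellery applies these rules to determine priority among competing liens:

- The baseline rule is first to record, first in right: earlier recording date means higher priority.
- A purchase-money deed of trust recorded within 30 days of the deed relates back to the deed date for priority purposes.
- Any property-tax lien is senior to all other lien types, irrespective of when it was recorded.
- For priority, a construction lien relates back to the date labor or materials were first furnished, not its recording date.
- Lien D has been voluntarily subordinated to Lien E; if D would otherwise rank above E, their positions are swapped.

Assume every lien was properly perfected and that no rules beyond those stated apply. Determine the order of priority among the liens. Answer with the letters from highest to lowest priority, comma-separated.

Adjusting effective dates: C was recorded 83 days after the deed, outside the 30-day window, so it keeps its recording date; E's effective date is 4 June 2025, when work began; G is treated as recorded 15 February 2023, the work-commencement date.
D is a property-tax lien, so it outranks all other liens regardless of date.
The other liens, earliest effective date first: G (15 February 2023), A (12 July 2024), B (6 October 2024), F (22 February 2025), E (4 June 2025), C (14 January 2026).
Because D would otherwise rank above E, the subordination swaps them.

E, G, A, B, F, D, C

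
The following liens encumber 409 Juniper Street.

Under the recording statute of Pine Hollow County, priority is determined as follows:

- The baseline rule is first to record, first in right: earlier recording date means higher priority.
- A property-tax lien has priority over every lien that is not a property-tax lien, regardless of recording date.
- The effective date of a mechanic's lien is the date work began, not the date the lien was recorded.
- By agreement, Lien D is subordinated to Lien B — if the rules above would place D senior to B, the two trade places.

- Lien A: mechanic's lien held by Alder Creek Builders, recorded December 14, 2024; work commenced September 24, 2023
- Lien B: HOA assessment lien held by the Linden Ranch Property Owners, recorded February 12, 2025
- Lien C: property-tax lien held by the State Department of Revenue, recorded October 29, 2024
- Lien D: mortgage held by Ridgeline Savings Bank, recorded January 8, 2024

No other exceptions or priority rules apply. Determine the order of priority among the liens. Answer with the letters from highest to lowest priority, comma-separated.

C, A, B, D

First, effective dates: A relates back to September 24, 2023 (work commenced).
C is a property-tax lien, so it outranks all other liens regardless of date.
Ordering the rest by effective date: A (September 24, 2023), D (January 8, 2024), B (February 12, 2025).
Because D would otherwise rank above B, the subordination swaps them.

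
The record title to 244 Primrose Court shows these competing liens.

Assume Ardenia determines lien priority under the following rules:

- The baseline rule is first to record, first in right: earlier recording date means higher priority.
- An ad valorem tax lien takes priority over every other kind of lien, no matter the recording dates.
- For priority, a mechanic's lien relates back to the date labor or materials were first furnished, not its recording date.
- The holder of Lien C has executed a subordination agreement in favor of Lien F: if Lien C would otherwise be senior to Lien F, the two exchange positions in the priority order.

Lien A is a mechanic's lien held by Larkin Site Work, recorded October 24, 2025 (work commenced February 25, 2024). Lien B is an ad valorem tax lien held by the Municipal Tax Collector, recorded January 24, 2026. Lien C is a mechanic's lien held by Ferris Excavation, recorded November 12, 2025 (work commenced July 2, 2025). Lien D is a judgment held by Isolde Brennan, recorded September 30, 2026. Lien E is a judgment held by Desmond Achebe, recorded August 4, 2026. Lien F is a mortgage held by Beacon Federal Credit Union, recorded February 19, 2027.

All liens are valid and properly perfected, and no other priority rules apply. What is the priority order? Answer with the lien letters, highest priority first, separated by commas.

B, A, F, E, D, C

Adjusting effective dates: A is treated as recorded February 25, 2024, the work-commencement date; C relates back to July 2, 2025 (work commenced).
B is an ad valorem tax lien, so it outranks all other liens regardless of date.
The other liens, earliest effective date first: A (February 25, 2024), C (July 2, 2025), E (August 4, 2026), D (September 30, 2026), F (February 19, 2027).
The subordination applies — C was senior to F — so C and F swap.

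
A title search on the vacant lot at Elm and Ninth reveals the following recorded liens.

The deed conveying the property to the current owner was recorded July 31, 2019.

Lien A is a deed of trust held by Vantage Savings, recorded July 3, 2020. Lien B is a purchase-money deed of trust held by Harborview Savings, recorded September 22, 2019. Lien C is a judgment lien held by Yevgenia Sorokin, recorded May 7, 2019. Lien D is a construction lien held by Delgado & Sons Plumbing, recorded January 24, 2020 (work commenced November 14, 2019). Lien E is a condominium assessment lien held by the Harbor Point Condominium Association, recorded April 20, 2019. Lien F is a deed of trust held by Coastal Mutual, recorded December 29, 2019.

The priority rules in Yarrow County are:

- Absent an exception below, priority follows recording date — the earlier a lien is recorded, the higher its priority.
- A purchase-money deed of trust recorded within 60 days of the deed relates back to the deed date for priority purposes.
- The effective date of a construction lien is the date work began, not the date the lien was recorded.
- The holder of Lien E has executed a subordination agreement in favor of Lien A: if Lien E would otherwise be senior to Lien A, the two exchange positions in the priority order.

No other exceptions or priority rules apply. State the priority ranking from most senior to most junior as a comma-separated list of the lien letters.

A, C, B, D, F, E

Adjusting effective dates: B relates back to the deed date July 31, 2019; D is treated as recorded November 14, 2019, the work-commencement date.
By effective date, earliest first: E (April 20, 2019), C (May 7, 2019), B (July 31, 2019), D (November 14, 2019), F (December 29, 2019), A (July 3, 2020).
E is senior to A before the subordination, so the two trade places.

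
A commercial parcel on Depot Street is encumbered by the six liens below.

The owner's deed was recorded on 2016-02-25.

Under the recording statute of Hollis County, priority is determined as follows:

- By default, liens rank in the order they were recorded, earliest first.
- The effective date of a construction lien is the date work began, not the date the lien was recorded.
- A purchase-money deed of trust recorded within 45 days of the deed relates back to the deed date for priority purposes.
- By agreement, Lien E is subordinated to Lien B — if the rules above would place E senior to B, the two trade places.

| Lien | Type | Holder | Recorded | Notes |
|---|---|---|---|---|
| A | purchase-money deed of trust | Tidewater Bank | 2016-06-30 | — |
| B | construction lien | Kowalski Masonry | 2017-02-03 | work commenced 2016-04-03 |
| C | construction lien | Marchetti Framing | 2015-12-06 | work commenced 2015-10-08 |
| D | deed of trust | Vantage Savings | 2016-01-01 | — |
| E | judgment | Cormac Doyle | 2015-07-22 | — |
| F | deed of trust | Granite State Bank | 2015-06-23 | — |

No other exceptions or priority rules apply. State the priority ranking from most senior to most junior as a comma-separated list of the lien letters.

F, B, C, D, E, A

First, effective dates: A was recorded 126 days after the deed, outside the 45-day window, so it keeps its recording date; B's effective date is 2016-04-03, when work began; C relates back to 2015-10-08 (work commenced).
Ordering by effective date: F (2015-06-23), E (2015-07-22), C (2015-10-08), D (2016-01-01), B (2016-04-03), A (2016-06-30).
The subordination applies — E was senior to B — so E and B swap.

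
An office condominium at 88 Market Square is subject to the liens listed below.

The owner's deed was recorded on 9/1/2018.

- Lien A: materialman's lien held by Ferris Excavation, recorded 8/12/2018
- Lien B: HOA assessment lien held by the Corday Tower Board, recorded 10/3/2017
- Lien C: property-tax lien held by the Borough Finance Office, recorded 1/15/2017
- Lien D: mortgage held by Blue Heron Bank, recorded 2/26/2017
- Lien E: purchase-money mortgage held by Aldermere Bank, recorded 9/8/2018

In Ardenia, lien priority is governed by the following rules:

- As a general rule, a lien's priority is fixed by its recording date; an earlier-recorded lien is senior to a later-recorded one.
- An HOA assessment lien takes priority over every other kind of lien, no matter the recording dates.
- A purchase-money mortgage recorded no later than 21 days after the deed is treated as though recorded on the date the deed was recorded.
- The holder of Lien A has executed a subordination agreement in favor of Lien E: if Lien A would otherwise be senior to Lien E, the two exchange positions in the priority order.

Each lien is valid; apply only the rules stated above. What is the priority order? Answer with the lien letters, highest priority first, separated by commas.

B, C, D, E, A

Effective dates: E relates back to the deed date 9/1/2018.
B is an HOA assessment lien and takes priority over every other lien.
Among the remaining liens, by effective date: C (1/15/2017), D (2/26/2017), A (8/12/2018), E (9/1/2018).
A would otherwise be senior to E, so under the subordination agreement A and E exchange positions.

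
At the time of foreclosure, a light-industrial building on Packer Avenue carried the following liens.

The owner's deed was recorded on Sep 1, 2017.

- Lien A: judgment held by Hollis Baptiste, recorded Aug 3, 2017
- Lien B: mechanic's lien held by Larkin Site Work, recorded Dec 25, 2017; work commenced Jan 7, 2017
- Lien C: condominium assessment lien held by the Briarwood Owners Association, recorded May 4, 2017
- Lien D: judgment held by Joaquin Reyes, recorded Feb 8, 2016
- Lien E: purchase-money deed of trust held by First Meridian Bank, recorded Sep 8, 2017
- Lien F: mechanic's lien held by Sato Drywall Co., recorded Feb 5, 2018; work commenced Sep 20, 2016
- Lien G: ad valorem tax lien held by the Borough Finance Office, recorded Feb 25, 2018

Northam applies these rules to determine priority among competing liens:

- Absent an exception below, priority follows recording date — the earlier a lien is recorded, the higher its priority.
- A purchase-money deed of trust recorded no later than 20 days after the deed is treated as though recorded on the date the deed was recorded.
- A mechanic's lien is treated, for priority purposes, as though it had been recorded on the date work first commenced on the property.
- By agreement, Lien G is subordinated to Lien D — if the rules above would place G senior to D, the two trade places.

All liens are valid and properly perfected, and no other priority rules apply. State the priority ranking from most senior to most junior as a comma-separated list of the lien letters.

Effective dates after the stated exceptions: B is treated as recorded Jan 7, 2017, the work-commencement date; E relates back to the deed date Sep 1, 2017; F's effective date is Sep 20, 2016, when work began.
By effective date: D (Feb 8, 2016), F (Sep 20, 2016), B (Jan 7, 2017), C (May 4, 2017), A (Aug 3, 2017), E (Sep 1, 2017), G (Feb 25, 2018).
G already ranks below D; the subordination has no effect.

D, F, B, C, A, E, G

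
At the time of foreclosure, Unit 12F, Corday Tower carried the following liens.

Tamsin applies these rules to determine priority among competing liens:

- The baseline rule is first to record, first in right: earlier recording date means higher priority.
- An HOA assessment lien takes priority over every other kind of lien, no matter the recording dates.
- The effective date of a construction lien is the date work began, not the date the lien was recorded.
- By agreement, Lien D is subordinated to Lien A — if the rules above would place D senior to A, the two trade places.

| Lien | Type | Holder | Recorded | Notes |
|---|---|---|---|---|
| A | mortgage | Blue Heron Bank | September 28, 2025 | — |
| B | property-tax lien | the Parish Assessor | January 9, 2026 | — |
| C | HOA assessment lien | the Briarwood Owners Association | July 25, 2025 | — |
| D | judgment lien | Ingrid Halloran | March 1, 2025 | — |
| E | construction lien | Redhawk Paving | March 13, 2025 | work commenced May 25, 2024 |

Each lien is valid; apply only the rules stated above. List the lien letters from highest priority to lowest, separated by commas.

C, E, A, D, B

First, effective dates: E is treated as recorded May 25, 2024, the work-commencement date.
C, as an HOA assessment lien, has superpriority and ranks first.
Among the remaining liens, by effective date: E (May 25, 2024), D (March 1, 2025), A (September 28, 2025), B (January 9, 2026).
D would otherwise be senior to A, so under the subordination agreement D and A exchange positions.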